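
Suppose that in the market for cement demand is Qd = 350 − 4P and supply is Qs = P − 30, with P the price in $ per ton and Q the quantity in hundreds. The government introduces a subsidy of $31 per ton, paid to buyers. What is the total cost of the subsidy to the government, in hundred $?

Without the subsidy, 350 − 4P = P − 30 gives 5P = 380, so P* = $76 and Q* = 46.
With a per-unit subsidy paid to buyers, each effectively pays P − 31, so demand becomes Qd = 350 − 4(P − 31).
New equilibrium: buyers pay $69.8, sellers receive $100.8, Q = 70.8. (Wedge: Pb − Ps = −31.)
Outlay = t · Q = 31 · 70.8 = $2194.8.

Government outlay = $2194.8 hundred.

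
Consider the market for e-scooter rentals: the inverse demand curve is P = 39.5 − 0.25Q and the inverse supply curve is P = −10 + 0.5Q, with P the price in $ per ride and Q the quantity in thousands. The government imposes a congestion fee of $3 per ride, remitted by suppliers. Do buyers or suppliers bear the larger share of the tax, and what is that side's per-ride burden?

Rewrite in direct form: Qd = 158 − 4P and Qs = 2P + 20.
Without the tax, 158 − 4P = 2P + 20 gives 6P = 138, so P* = $23 and Q* = 66.
With the tax collected from suppliers, supply shifts: Qs = 2(P − 3) + 20.
New equilibrium: buyers pay $24, suppliers receive $21, Q = 62. (Wedge: Pb − Ps = 3.)
Per-ride burden: buyers $1, suppliers $2.
Suppliers take the larger share because supply is less price-elastic here (demand slope 4 vs supply slope 2).
The less price-elastic side of the market bears the larger share of a per-unit tax.

Suppliers bear the larger share: $2 per ride.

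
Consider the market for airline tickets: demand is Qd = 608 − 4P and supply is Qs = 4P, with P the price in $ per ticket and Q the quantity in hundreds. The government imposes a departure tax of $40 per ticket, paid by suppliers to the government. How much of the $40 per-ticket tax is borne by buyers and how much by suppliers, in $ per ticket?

Without the tax, 608 − 4P = 4P gives 8P = 608, so P* = $76 and Q* = 304.
With the tax collected from suppliers, supply shifts: Qs = 4(P − 40).
New equilibrium: buyers pay $96, suppliers receive $56, Q = 224. (Wedge: Pb − Ps = 40.)
Burden on buyers: $20; on suppliers: $20. (They sum to $40.)
The less price-elastic side of the market bears the larger share of a per-unit tax.

Buyers bear $20 per ticket; suppliers bear $20 per ticket.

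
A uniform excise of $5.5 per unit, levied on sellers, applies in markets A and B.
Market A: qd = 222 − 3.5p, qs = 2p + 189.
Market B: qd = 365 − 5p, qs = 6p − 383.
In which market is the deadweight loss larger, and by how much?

Market B, by $22.

Market A: pre-tax p* = $6, q* = 201; post-tax q = 194; deadweight loss = $19.25.
Market B: pre-tax p* = $68, q* = 25; post-tax q = 10; deadweight loss = $41.25.
Difference: $19.25 vs $41.25 → market B is larger by $22.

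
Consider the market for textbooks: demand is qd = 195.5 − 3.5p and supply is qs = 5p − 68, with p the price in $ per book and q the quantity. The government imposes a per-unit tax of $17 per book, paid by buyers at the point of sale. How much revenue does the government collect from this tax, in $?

Tax revenue = $884.

Before the tax: set 195.5 − 3.5p = 5p − 68 → p* = $31, q* = 87.
With the tax collected from buyers, demand (in seller-price terms) shifts: qd = 195.5 − 3.5(p + 17).
Solving gives q = 52 with buyers paying $41 and sellers receiving $24 (the $17 wedge).
Revenue = t · Q = 17 · 52 = $884.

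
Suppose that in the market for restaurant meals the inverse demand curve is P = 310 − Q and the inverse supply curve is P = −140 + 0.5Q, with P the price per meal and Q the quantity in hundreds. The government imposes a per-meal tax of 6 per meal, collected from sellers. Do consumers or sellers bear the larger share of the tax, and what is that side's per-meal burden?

Consumers bear the larger share: 4 per meal.

Rewrite in direct form: Qd = 310 − P and Qs = 2P + 280.
Without the tax, 310 − P = 2P + 280 gives 3P = 30, so P* = 10 and Q* = 300.
With the tax collected from sellers, supply shifts: Qs = 2(P − 6) + 280.
Solving gives Q = 296 with consumers paying 14 and sellers receiving 8 (the 6 wedge).
Per-meal burden: consumers 4, sellers 2.
Consumers take the larger share because demand is less price-elastic here (demand slope 1 vs supply slope 2).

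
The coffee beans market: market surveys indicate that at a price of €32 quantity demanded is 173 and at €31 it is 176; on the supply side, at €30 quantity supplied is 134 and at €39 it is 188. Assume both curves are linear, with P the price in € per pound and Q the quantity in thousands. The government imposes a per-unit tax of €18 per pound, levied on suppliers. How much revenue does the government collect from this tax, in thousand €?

Tax revenue = €2304 thousand.

Demand slope: (176 − 173)/(31 − 32) = -3, so Qd = 269 − 3P.
Supply slope: (188 − 134)/(39 − 30) = 6, so Qs = 6P − 46.
Before the tax: set 269 − 3P = 6P − 46 → P* = €35, Q* = 164.
With the tax collected from suppliers, supply shifts: Qs = 6(P − 18) − 46.
Solving gives Q = 128 with buyers paying €47 and suppliers receiving €29 (the €18 wedge).
Revenue = t · Q = 18 · 128 = €2304.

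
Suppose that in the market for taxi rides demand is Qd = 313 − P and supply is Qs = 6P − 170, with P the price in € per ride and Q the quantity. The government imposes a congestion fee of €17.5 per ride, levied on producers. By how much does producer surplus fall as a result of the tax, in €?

Without the tax, 313 − P = 6P − 170 gives 7P = 483, so P* = €69 and Q* = 244.
With the tax collected from producers, supply shifts: Qs = 6(P − 17.5) − 170.
Solving gives Q = 229 with consumers paying €84 and producers receiving €66.5 (the €17.5 wedge).
ΔPS is the trapezoid between Q = 229 and Q = 244 of height €2.5: ½ · (244 + 229) · 2.5 = €591.25.

Producer surplus falls by €591.25.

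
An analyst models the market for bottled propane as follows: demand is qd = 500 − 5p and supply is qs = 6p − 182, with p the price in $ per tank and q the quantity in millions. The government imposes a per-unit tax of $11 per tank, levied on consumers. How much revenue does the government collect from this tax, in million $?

Without the tax, 500 − 5p = 6p − 182 gives 11p = 682, so p* = $62 and q* = 190.
With the tax collected from consumers, demand (in seller-price terms) shifts: qd = 500 − 5(p + 11).
Solving gives q = 160 with consumers paying $68 and sellers receiving $57 (the $11 wedge).
Revenue = t · Q = 11 · 160 = $1760.

Tax revenue = $1760 million.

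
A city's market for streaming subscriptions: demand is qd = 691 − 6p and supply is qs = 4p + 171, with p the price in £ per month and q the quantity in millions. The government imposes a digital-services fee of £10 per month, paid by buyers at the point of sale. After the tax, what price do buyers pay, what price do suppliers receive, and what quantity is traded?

Buyers pay £56; suppliers receive £46; quantity = 355.

Before the tax: set 691 − 6p = 4p + 171 → p* = £52, q* = 379.
With the tax collected from buyers, demand (in seller-price terms) shifts: qd = 691 − 6(p + 10).
New equilibrium: buyers pay £56, suppliers receive £46, q = 355. (Wedge: pb − ps = 10.)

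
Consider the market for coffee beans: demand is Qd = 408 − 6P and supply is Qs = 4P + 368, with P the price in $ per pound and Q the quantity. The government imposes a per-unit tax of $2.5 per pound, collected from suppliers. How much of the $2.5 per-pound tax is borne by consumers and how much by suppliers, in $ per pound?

Before the tax: set 408 − 6P = 4P + 368 → P* = $4, Q* = 384.
With the tax collected from suppliers, supply shifts: Qs = 4(P − 2.5) + 368.
New equilibrium: consumers pay $5, suppliers receive $2.5, Q = 378. (Wedge: Pb − Ps = 2.5.)
Burden on consumers: $1; on suppliers: $1.5. (They sum to $2.5.)
The less price-elastic side of the market bears the larger share of a per-unit tax.

Consumers bear $1 per pound; suppliers bear $1.5 per pound.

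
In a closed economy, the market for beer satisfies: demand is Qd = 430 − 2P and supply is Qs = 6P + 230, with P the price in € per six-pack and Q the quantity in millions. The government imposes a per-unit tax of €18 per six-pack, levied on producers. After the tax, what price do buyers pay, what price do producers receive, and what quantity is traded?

Before the tax: set 430 − 2P = 6P + 230 → P* = €25, Q* = 380.
With the tax collected from producers, supply shifts: Qs = 6(P − 18) + 230.
New equilibrium: buyers pay €38.5, producers receive €20.5, Q = 353. (Wedge: Pb − Ps = 18.)
The less price-elastic side of the market bears the larger share of a per-unit tax.

Buyers pay €38.5; producers receive €20.5; quantity = 353.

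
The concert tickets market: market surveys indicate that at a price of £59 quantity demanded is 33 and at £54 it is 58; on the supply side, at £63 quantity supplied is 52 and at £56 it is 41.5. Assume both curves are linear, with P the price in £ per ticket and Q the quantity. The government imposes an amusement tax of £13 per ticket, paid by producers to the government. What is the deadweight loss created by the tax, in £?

Demand slope: (58 − 33)/(54 − 59) = -5, so Qd = 328 − 5P.
Supply slope: (41.5 − 52)/(56 − 63) = 1.5, so Qs = 1.5P − 42.5.
Before the tax: set 328 − 5P = 1.5P − 42.5 → P* = £57, Q* = 43.
With the tax collected from producers, supply shifts: Qs = 1.5(P − 13) − 42.5.
New equilibrium: buyers pay £60, producers receive £47, Q = 28. (Wedge: Pb − Ps = 13.)
Quantity falls by |ΔQ| = |43 − 28| = 15.
DWL = ½ · t · |ΔQ| = ½ · 13 · 15 = £97.5.

Deadweight loss = £97.5.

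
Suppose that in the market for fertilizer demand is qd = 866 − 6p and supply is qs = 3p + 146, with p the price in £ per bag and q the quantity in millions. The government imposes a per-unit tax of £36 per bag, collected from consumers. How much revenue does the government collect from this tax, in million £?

Without the tax, 866 − 6p = 3p + 146 gives 9p = 720, so p* = £80 and q* = 386.
With the tax collected from consumers, demand (in seller-price terms) shifts: qd = 866 − 6(p + 36).
New equilibrium: consumers pay £92, suppliers receive £56, q = 314. (Wedge: pb − ps = 36.)
Revenue = t · Q = 36 · 314 = £11304.

Tax revenue = £11304 million.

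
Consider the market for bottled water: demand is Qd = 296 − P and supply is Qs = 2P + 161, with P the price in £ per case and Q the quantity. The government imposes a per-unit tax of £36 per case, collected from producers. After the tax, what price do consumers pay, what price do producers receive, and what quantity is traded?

Consumers pay £69; producers receive £33; quantity = 227.

Before the tax: set 296 − P = 2P + 161 → P* = £45, Q* = 251.
With the tax collected from producers, supply shifts: Qs = 2(P − 36) + 161.
New equilibrium: consumers pay £69, producers receive £33, Q = 227. (Wedge: Pb − Ps = 36.)
The less price-elastic side of the market bears the larger share of a per-unit tax.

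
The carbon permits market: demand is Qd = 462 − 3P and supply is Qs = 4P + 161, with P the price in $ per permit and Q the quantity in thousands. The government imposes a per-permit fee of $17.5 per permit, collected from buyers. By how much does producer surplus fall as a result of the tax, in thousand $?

Producer surplus falls by $2385 thousand.

Before the tax: set 462 − 3P = 4P + 161 → P* = $43, Q* = 333.
With the tax collected from buyers, demand (in seller-price terms) shifts: Qd = 462 − 3(P + 17.5).
New equilibrium: buyers pay $53, suppliers receive $35.5, Q = 303. (Wedge: Pb − Ps = 17.5.)
ΔPS is the trapezoid between Q = 303 and Q = 333 of height $7.5: ½ · (333 + 303) · 7.5 = $2385.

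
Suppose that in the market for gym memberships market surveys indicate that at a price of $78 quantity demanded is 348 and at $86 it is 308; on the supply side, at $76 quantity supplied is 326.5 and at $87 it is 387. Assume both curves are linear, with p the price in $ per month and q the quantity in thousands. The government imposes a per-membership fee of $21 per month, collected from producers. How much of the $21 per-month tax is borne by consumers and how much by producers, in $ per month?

Consumers bear $11 per month; producers bear $10 per month.

Demand slope: (308 − 348)/(86 − 78) = -5, so qd = 738 − 5p.
Supply slope: (387 − 326.5)/(87 − 76) = 5.5, so qs = 5.5p − 91.5.
Without the tax, 738 − 5p = 5.5p − 91.5 gives 10.5p = 829.5, so p* = $79 and q* = 343.
With the tax collected from producers, supply shifts: qs = 5.5(p − 21) − 91.5.
New equilibrium: consumers pay $90, producers receive $69, q = 288. (Wedge: pb − ps = 21.)
Burden on consumers: $11; on producers: $10. (They sum to $21.)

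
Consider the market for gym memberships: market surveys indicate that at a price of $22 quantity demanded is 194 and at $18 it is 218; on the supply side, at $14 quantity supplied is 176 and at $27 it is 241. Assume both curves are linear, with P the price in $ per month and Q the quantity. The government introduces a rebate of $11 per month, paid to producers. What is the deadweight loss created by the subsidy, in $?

Deadweight loss = $165.

Demand slope: (218 − 194)/(18 − 22) = -6, so Qd = 326 − 6P.
Supply slope: (241 − 176)/(27 − 14) = 5, so Qs = 5P + 106.
Before the subsidy: set 326 − 6P = 5P + 106 → P* = $20, Q* = 206.
With a per-unit subsidy paid to producers, each receives P + 11 per unit sold, so supply becomes Qs = 5(P + 11) + 106.
New equilibrium: buyers pay $15, producers receive $26, Q = 236. (Wedge: Pb − Ps = −11.)
Quantity rises by |ΔQ| = |206 − 236| = 30.
DWL = ½ · t · |ΔQ| = ½ · 11 · 30 = $165.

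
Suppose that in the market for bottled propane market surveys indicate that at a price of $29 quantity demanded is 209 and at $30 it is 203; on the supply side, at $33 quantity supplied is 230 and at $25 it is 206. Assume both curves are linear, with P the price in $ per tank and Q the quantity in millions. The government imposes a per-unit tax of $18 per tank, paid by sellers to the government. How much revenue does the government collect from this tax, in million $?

Tax revenue = $3222 million.

Demand slope: (203 − 209)/(30 − 29) = -6, so Qd = 383 − 6P.
Supply slope: (206 − 230)/(25 − 33) = 3, so Qs = 3P + 131.
Before the tax: set 383 − 6P = 3P + 131 → P* = $28, Q* = 215.
With the tax collected from sellers, supply shifts: Qs = 3(P − 18) + 131.
New equilibrium: consumers pay $34, sellers receive $16, Q = 179. (Wedge: Pb − Ps = 18.)
Revenue = t · Q = 18 · 179 = $3222.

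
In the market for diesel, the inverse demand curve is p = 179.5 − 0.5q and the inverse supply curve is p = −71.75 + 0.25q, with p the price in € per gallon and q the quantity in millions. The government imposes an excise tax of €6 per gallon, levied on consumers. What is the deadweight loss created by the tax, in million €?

Deadweight loss = €24 million.

Inverting to q(p) form: qd = 359 − 2p; qs = 4p + 287.
Before the tax: set 359 − 2p = 4p + 287 → p* = €12, q* = 335.
With the tax collected from consumers, demand (in seller-price terms) shifts: qd = 359 − 2(p + 6).
Solving gives q = 327 with consumers paying €16 and sellers receiving €10 (the €6 wedge).
Quantity falls by |ΔQ| = |335 − 327| = 8.
DWL = ½ · t · |ΔQ| = ½ · 6 · 8 = €24.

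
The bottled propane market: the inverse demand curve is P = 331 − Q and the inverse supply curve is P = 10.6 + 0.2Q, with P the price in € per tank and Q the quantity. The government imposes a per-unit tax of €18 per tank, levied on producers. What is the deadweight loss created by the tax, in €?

Deadweight loss = €135.

Rewrite in direct form: Qd = 331 − P and Qs = 5P − 53.
Before the tax: set 331 − P = 5P − 53 → P* = €64, Q* = 267.
With the tax collected from producers, supply shifts: Qs = 5(P − 18) − 53.
New equilibrium: consumers pay €79, producers receive €61, Q = 252. (Wedge: Pb − Ps = 18.)
Quantity falls by |ΔQ| = |267 − 252| = 15.
DWL = ½ · t · |ΔQ| = ½ · 18 · 15 = €135.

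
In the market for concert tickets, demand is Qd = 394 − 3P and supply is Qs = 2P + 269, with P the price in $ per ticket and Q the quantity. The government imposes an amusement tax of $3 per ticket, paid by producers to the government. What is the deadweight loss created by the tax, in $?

Without the tax, 394 − 3P = 2P + 269 gives 5P = 125, so P* = $25 and Q* = 319.
With the tax collected from producers, supply shifts: Qs = 2(P − 3) + 269.
Solving gives Q = 315.4 with buyers paying $26.2 and producers receiving $23.2 (the $3 wedge).
Quantity falls by |ΔQ| = |319 − 315.4| = 3.6.
DWL = ½ · t · |ΔQ| = ½ · 3 · 3.6 = $5.4.

Deadweight loss = $5.4.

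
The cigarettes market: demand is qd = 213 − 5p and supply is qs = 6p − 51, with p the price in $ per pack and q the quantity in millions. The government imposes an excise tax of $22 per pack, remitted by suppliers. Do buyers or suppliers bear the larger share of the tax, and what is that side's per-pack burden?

Without the tax, 213 − 5p = 6p − 51 gives 11p = 264, so p* = $24 and q* = 93.
With the tax collected from suppliers, supply shifts: qs = 6(p − 22) − 51.
Solving gives q = 33 with buyers paying $36 and suppliers receiving $14 (the $22 wedge).
Per-pack burden: buyers $12, suppliers $10.
Buyers take the larger share because demand is less price-elastic here (demand slope 5 vs supply slope 6).
The less price-elastic side of the market bears the larger share of a per-unit tax.

Buyers bear the larger share: $12 per pack.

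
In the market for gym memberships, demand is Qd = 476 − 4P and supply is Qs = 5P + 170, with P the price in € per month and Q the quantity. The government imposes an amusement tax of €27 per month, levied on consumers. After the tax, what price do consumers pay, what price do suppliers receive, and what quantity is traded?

Consumers pay €49; suppliers receive €22; quantity = 280.

Before the tax: set 476 − 4P = 5P + 170 → P* = €34, Q* = 340.
With the tax collected from consumers, demand (in seller-price terms) shifts: Qd = 476 − 4(P + 27).
New equilibrium: consumers pay €49, suppliers receive €22, Q = 280. (Wedge: Pb − Ps = 27.)
The less price-elastic side of the market bears the larger share of a per-unit tax.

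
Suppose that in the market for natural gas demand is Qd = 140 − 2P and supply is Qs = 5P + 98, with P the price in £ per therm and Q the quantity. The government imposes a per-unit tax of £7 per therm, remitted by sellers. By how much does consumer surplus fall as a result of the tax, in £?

Before the tax: set 140 − 2P = 5P + 98 → P* = £6, Q* = 128.
With the tax collected from sellers, supply shifts: Qs = 5(P − 7) + 98.
New equilibrium: consumers pay £11, sellers receive £4, Q = 118. (Wedge: Pb − Ps = 7.)
ΔCS is the trapezoid between Q = 118 and Q = 128 of height £5: ½ · (128 + 118) · 5 = £615.

Consumer surplus falls by £615.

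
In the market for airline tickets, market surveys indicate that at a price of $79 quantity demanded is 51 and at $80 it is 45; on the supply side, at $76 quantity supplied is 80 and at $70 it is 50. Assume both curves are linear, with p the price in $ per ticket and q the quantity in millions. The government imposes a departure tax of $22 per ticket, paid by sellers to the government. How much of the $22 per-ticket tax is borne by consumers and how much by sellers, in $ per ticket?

Demand slope: (45 − 51)/(80 − 79) = -6, so qd = 525 − 6p.
Supply slope: (50 − 80)/(70 − 76) = 5, so qs = 5p − 300.
Without the tax, 525 − 6p = 5p − 300 gives 11p = 825, so p* = $75 and q* = 75.
With the tax collected from sellers, supply shifts: qs = 5(p − 22) − 300.
Solving gives q = 15 with consumers paying $85 and sellers receiving $63 (the $22 wedge).
Burden on consumers: $10; on sellers: $12. (They sum to $22.)

Consumers bear $10 per ticket; sellers bear $12 per ticket.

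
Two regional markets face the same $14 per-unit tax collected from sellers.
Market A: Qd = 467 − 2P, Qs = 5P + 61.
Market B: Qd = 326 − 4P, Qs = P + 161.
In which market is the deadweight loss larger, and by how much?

Market A: pre-tax P* = $58, Q* = 351; post-tax Q = 331; deadweight loss = $140.
Market B: pre-tax P* = $33, Q* = 194; post-tax Q = 182.8; deadweight loss = $78.4.
Difference: $140 vs $78.4 → market A is larger by $61.6.

Market A, by $61.6.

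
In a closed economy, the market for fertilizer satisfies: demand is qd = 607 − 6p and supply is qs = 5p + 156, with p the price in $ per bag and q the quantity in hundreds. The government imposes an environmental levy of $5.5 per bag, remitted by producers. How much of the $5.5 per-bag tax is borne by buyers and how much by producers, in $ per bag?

Before the tax: set 607 − 6p = 5p + 156 → p* = $41, q* = 361.
With the tax collected from producers, supply shifts: qs = 5(p − 5.5) + 156.
New equilibrium: buyers pay $43.5, producers receive $38, q = 346. (Wedge: pb − ps = 5.5.)
Burden on buyers: $2.5; on producers: $3. (They sum to $5.5.)

Buyers bear $2.5 per bag; producers bear $3 per bag.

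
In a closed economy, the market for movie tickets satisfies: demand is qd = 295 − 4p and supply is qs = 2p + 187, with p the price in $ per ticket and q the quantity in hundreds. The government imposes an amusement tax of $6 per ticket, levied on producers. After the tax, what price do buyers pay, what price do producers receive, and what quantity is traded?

Buyers pay $20; producers receive $14; quantity = 215.

Before the tax: set 295 − 4p = 2p + 187 → p* = $18, q* = 223.
With the tax collected from producers, supply shifts: qs = 2(p − 6) + 187.
New equilibrium: buyers pay $20, producers receive $14, q = 215. (Wedge: pb − ps = 6.)
The less price-elastic side of the market bears the larger share of a per-unit tax.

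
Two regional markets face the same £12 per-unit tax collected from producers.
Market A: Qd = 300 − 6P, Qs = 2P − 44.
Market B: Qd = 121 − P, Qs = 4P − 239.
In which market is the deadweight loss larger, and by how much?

Market A: pre-tax P* = £43, Q* = 42; post-tax Q = 24; deadweight loss = £108.
Market B: pre-tax P* = £72, Q* = 49; post-tax Q = 39.4; deadweight loss = £57.6.
Difference: £108 vs £57.6 → market A is larger by £50.4.

Market A, by £50.4.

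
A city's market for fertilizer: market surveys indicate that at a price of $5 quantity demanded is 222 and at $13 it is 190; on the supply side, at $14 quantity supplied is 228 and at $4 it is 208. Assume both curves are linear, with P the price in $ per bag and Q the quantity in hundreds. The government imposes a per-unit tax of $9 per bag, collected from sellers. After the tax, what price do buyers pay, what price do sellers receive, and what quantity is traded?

Demand slope: (190 − 222)/(13 − 5) = -4, so Qd = 242 − 4P.
Supply slope: (208 − 228)/(4 − 14) = 2, so Qs = 2P + 200.
Without the tax, 242 − 4P = 2P + 200 gives 6P = 42, so P* = $7 and Q* = 214.
With the tax collected from sellers, supply shifts: Qs = 2(P − 9) + 200.
Solving gives Q = 202 with buyers paying $10 and sellers receiving $1 (the $9 wedge).
The less price-elastic side of the market bears the larger share of a per-unit tax.

Buyers pay $10; sellers receive $1; quantity = 202.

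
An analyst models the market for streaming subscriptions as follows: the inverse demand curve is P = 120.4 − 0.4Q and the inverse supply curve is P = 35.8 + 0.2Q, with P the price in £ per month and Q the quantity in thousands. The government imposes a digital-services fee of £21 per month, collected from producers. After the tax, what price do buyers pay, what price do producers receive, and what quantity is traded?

Rewrite in direct form: Qd = 301 − 2.5P and Qs = 5P − 179.
Without the tax, 301 − 2.5P = 5P − 179 gives 7.5P = 480, so P* = £64 and Q* = 141.
With the tax collected from producers, supply shifts: Qs = 5(P − 21) − 179.
New equilibrium: buyers pay £78, producers receive £57, Q = 106. (Wedge: Pb − Ps = 21.)
The less price-elastic side of the market bears the larger share of a per-unit tax.

Buyers pay £78; producers receive £57; quantity = 106.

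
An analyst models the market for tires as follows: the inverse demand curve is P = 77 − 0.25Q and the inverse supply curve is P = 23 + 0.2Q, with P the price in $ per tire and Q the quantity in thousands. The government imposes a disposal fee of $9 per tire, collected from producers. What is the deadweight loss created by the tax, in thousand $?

Deadweight loss = $90 thousand.

Inverting to Q(P) form: Qd = 308 − 4P; Qs = 5P − 115.
Without the tax, 308 − 4P = 5P − 115 gives 9P = 423, so P* = $47 and Q* = 120.
With the tax collected from producers, supply shifts: Qs = 5(P − 9) − 115.
New equilibrium: buyers pay $52, producers receive $43, Q = 100. (Wedge: Pb − Ps = 9.)
Quantity falls by |ΔQ| = |120 − 100| = 20.
DWL = ½ · t · |ΔQ| = ½ · 9 · 20 = $90.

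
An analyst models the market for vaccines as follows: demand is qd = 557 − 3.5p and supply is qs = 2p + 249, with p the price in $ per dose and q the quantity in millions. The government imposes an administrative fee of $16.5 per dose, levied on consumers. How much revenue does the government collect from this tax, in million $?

Tax revenue = $5610 million.

Before the tax: set 557 − 3.5p = 2p + 249 → p* = $56, q* = 361.
With the tax collected from consumers, demand (in seller-price terms) shifts: qd = 557 − 3.5(p + 16.5).
New equilibrium: consumers pay $62, sellers receive $45.5, q = 340. (Wedge: pb − ps = 16.5.)
Revenue = t · Q = 16.5 · 340 = $5610.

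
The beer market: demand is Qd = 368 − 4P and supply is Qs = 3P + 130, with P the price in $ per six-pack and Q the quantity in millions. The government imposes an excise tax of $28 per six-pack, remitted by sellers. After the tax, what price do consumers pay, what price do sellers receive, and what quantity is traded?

Consumers pay $46; sellers receive $18; quantity = 184.

Without the tax, 368 − 4P = 3P + 130 gives 7P = 238, so P* = $34 and Q* = 232.
With the tax collected from sellers, supply shifts: Qs = 3(P − 28) + 130.
Solving gives Q = 184 with consumers paying $46 and sellers receiving $18 (the $28 wedge).
The less price-elastic side of the market bears the larger share of a per-unit tax.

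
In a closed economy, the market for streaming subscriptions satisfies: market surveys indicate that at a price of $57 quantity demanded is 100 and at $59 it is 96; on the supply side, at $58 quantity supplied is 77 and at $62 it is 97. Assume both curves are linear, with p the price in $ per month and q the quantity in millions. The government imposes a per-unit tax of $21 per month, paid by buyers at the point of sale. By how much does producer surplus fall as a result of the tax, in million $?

Demand slope: (96 − 100)/(59 − 57) = -2, so qd = 214 − 2p.
Supply slope: (97 − 77)/(62 − 58) = 5, so qs = 5p − 213.
Without the tax, 214 − 2p = 5p − 213 gives 7p = 427, so p* = $61 and q* = 92.
With the tax collected from buyers, demand (in seller-price terms) shifts: qd = 214 − 2(p + 21).
Solving gives q = 62 with buyers paying $76 and sellers receiving $55 (the $21 wedge).
ΔPS is the trapezoid between Q = 62 and Q = 92 of height $6: ½ · (92 + 62) · 6 = $462.

Producer surplus falls by $462 million.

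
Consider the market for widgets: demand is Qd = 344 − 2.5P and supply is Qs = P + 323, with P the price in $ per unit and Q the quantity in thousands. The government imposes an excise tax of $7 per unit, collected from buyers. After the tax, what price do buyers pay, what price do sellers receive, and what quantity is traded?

Buyers pay $8; sellers receive $1; quantity = 324.

Before the tax: set 344 − 2.5P = P + 323 → P* = $6, Q* = 329.
With the tax collected from buyers, demand (in seller-price terms) shifts: Qd = 344 − 2.5(P + 7).
New equilibrium: buyers pay $8, sellers receive $1, Q = 324. (Wedge: Pb − Ps = 7.)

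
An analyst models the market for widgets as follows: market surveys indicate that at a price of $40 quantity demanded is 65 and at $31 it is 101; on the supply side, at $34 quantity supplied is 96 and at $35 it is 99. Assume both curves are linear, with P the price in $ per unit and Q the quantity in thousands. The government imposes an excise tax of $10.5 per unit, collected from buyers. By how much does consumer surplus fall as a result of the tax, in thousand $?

Demand slope: (101 − 65)/(31 − 40) = -4, so Qd = 225 − 4P.
Supply slope: (99 − 96)/(35 − 34) = 3, so Qs = 3P − 6.
Before the tax: set 225 − 4P = 3P − 6 → P* = $33, Q* = 93.
With the tax collected from buyers, demand (in seller-price terms) shifts: Qd = 225 − 4(P + 10.5).
Solving gives Q = 75 with buyers paying $37.5 and sellers receiving $27 (the $10.5 wedge).
ΔCS is the trapezoid between Q = 75 and Q = 93 of height $4.5: ½ · (93 + 75) · 4.5 = $378.

Consumer surplus falls by $378 thousand.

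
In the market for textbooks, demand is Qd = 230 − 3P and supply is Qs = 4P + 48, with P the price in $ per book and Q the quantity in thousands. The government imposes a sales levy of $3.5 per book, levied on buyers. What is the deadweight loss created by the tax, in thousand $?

Before the tax: set 230 − 3P = 4P + 48 → P* = $26, Q* = 152.
With the tax collected from buyers, demand (in seller-price terms) shifts: Qd = 230 − 3(P + 3.5).
New equilibrium: buyers pay $28, producers receive $24.5, Q = 146. (Wedge: Pb − Ps = 3.5.)
Quantity falls by |ΔQ| = |152 − 146| = 6.
DWL = ½ · t · |ΔQ| = ½ · 3.5 · 6 = $10.5.

Deadweight loss = $10.5 thousand.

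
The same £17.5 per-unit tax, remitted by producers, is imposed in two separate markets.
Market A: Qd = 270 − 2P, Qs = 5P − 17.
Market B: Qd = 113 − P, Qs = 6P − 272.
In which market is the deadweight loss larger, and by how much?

Market A: pre-tax P* = £41, Q* = 188; post-tax Q = 163; deadweight loss = £218.75.
Market B: pre-tax P* = £55, Q* = 58; post-tax Q = 43; deadweight loss = £131.25.
Difference: £218.75 vs £131.25 → market A is larger by £87.5.

Market A, by £87.5.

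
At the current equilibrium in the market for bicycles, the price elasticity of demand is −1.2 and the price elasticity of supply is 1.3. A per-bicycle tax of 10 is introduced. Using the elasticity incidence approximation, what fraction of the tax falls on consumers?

Incidence ratio: consumers' share ≈ εs / (εs + |εd|) = 1.3 / (1.3 + 1.2) = 0.52.
Supply is the more elastic side, so consumers bear the larger share.

Consumers' share ≈ 0.52.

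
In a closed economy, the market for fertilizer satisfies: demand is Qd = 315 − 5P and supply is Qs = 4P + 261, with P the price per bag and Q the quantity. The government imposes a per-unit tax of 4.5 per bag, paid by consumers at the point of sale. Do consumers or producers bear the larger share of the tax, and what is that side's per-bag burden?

Before the tax: set 315 − 5P = 4P + 261 → P* = 6, Q* = 285.
With the tax collected from consumers, demand (in seller-price terms) shifts: Qd = 315 − 5(P + 4.5).
New equilibrium: consumers pay 8, producers receive 3.5, Q = 275. (Wedge: Pb − Ps = 4.5.)
Per-bag burden: consumers 2, producers 2.5.
Producers take the larger share because supply is less price-elastic here (demand slope 5 vs supply slope 4).
The less price-elastic side of the market bears the larger share of a per-unit tax.

Producers bear the larger share: 2.5 per bag.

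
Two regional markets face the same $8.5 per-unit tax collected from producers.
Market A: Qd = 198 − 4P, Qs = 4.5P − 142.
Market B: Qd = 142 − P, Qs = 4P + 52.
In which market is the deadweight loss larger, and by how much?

Market A: pre-tax P* = $40, Q* = 38; post-tax Q = 20; deadweight loss = $76.5.
Market B: pre-tax P* = $18, Q* = 124; post-tax Q = 117.2; deadweight loss = $28.9.
Difference: $76.5 vs $28.9 → market A is larger by $47.6.

Market A, by $47.6.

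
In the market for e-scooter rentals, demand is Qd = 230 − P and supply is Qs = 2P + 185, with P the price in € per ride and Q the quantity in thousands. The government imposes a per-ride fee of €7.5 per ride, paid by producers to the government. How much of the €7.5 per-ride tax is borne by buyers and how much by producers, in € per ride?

Buyers bear €5 per ride; producers bear €2.5 per ride.

Before the tax: set 230 − P = 2P + 185 → P* = €15, Q* = 215.
With the tax collected from producers, supply shifts: Qs = 2(P − 7.5) + 185.
Solving gives Q = 210 with buyers paying €20 and producers receiving €12.5 (the €7.5 wedge).
Burden on buyers: €5; on producers: €2.5. (They sum to €7.5.)
The less price-elastic side of the market bears the larger share of a per-unit tax.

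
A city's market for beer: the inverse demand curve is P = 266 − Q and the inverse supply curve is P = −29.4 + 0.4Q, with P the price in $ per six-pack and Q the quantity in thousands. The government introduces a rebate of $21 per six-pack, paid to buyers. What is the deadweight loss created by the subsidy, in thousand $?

Rewrite in direct form: Qd = 266 − P and Qs = 2.5P + 73.5.
Before the subsidy: set 266 − P = 2.5P + 73.5 → P* = $55, Q* = 211.
With a per-unit subsidy paid to buyers, each effectively pays P − 21, so demand becomes Qd = 266 − (P − 21).
Solving gives Q = 226 with buyers paying $40 and suppliers receiving $61 (the $21 wedge).
Quantity rises by |ΔQ| = |211 − 226| = 15.
DWL = ½ · t · |ΔQ| = ½ · 21 · 15 = $157.5.

Deadweight loss = $157.5 thousand.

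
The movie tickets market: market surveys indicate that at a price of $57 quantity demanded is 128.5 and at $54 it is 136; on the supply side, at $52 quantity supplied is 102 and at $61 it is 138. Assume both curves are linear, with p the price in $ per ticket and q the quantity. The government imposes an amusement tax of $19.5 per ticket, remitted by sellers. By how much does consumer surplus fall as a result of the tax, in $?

Consumer surplus falls by $1332.

Demand slope: (136 − 128.5)/(54 − 57) = -2.5, so qd = 271 − 2.5p.
Supply slope: (138 − 102)/(61 − 52) = 4, so qs = 4p − 106.
Without the tax, 271 − 2.5p = 4p − 106 gives 6.5p = 377, so p* = $58 and q* = 126.
With the tax collected from sellers, supply shifts: qs = 4(p − 19.5) − 106.
Solving gives q = 96 with buyers paying $70 and sellers receiving $50.5 (the $19.5 wedge).
ΔCS is the trapezoid between Q = 96 and Q = 126 of height $12: ½ · (126 + 96) · 12 = $1332.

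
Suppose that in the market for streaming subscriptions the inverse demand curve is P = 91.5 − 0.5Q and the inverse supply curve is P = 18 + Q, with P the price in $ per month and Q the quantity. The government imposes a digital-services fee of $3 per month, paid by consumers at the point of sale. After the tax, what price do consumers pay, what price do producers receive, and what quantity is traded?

Inverting to Q(P) form: Qd = 183 − 2P; Qs = P − 18.
Without the tax, 183 − 2P = P − 18 gives 3P = 201, so P* = $67 and Q* = 49.
With the tax collected from consumers, demand (in seller-price terms) shifts: Qd = 183 − 2(P + 3).
New equilibrium: consumers pay $68, producers receive $65, Q = 47. (Wedge: Pb − Ps = 3.)
The less price-elastic side of the market bears the larger share of a per-unit tax.

Consumers pay $68; producers receive $65; quantity = 47.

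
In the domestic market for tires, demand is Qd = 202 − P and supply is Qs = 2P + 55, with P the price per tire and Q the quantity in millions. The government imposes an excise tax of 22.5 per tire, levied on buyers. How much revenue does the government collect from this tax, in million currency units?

Without the tax, 202 − P = 2P + 55 gives 3P = 147, so P* = 49 and Q* = 153.
With the tax collected from buyers, demand (in seller-price terms) shifts: Qd = 202 − (P + 22.5).
New equilibrium: buyers pay 64, suppliers receive 41.5, Q = 138. (Wedge: Pb − Ps = 22.5.)
Revenue = t · Q = 22.5 · 138 = 3105.

Tax revenue = 3105 million.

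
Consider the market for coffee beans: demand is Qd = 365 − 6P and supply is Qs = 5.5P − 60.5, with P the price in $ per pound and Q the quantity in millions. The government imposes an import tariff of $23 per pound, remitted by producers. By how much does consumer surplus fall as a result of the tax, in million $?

Consumer surplus falls by $1210 million.

Before the tax: set 365 − 6P = 5.5P − 60.5 → P* = $37, Q* = 143.
With the tax collected from producers, supply shifts: Qs = 5.5(P − 23) − 60.5.
New equilibrium: consumers pay $48, producers receive $25, Q = 77. (Wedge: Pb − Ps = 23.)
ΔCS is the trapezoid between Q = 77 and Q = 143 of height $11: ½ · (143 + 77) · 11 = $1210.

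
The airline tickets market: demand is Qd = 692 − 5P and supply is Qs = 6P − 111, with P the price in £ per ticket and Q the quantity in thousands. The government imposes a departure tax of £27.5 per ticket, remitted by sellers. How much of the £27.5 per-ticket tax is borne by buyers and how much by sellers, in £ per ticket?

Without the tax, 692 − 5P = 6P − 111 gives 11P = 803, so P* = £73 and Q* = 327.
With the tax collected from sellers, supply shifts: Qs = 6(P − 27.5) − 111.
New equilibrium: buyers pay £88, sellers receive £60.5, Q = 252. (Wedge: Pb − Ps = 27.5.)
Burden on buyers: £15; on sellers: £12.5. (They sum to £27.5.)

Buyers bear £15 per ticket; sellers bear £12.5 per ticket.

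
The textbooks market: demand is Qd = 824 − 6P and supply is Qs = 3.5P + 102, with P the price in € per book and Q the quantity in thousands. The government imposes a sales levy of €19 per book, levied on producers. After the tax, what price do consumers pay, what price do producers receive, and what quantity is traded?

Consumers pay €83; producers receive €64; quantity = 326.

Without the tax, 824 − 6P = 3.5P + 102 gives 9.5P = 722, so P* = €76 and Q* = 368.
With the tax collected from producers, supply shifts: Qs = 3.5(P − 19) + 102.
Solving gives Q = 326 with consumers paying €83 and producers receiving €64 (the €19 wedge).
The less price-elastic side of the market bears the larger share of a per-unit tax.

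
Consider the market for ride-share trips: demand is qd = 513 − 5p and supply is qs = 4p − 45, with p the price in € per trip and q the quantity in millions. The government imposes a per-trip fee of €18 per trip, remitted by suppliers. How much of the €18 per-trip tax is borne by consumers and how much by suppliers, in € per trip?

Without the tax, 513 − 5p = 4p − 45 gives 9p = 558, so p* = €62 and q* = 203.
With the tax collected from suppliers, supply shifts: qs = 4(p − 18) − 45.
New equilibrium: consumers pay €70, suppliers receive €52, q = 163. (Wedge: pb − ps = 18.)
Burden on consumers: €8; on suppliers: €10. (They sum to €18.)

Consumers bear €8 per trip; suppliers bear €10 per trip.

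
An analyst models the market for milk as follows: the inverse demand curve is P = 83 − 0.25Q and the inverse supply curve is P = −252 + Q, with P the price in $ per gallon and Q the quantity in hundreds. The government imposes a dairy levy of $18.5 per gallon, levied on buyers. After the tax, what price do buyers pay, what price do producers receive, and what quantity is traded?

Buyers pay $19.7; producers receive $1.2; quantity = 253.2.

Inverting to Q(P) form: Qd = 332 − 4P; Qs = P + 252.
Without the tax, 332 − 4P = P + 252 gives 5P = 80, so P* = $16 and Q* = 268.
With the tax collected from buyers, demand (in seller-price terms) shifts: Qd = 332 − 4(P + 18.5).
New equilibrium: buyers pay $19.7, producers receive $1.2, Q = 253.2. (Wedge: Pb − Ps = 18.5.)
The less price-elastic side of the market bears the larger share of a per-unit tax.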